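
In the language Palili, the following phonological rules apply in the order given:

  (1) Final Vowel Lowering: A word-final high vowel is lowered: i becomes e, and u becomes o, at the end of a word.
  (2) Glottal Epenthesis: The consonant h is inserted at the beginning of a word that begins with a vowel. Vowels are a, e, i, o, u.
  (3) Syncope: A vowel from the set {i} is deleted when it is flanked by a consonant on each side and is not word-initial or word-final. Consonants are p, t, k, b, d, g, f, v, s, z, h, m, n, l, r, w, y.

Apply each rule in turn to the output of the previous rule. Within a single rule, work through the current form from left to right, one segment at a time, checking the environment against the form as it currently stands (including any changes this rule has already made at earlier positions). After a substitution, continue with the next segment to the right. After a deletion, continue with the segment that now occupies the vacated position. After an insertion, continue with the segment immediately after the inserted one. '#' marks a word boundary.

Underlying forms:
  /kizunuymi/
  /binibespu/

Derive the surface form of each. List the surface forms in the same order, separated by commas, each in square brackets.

/kizunuymi/:
  (1) Final Vowel Lowering: [kizunuymi] → [kizunuyme]
  (2) Glottal Epenthesis: no change — [kizunuyme]
  (3) Syncope: [kizunuyme] → [kzunuyme]
/binibespu/:
  (1) Final Vowel Lowering: [binibespu] → [binibespo]
  (2) Glottal Epenthesis: no change — [binibespo]
  (3) Syncope: [binibespo] → [bnbespo]

[kzunuyme], [bnbespo]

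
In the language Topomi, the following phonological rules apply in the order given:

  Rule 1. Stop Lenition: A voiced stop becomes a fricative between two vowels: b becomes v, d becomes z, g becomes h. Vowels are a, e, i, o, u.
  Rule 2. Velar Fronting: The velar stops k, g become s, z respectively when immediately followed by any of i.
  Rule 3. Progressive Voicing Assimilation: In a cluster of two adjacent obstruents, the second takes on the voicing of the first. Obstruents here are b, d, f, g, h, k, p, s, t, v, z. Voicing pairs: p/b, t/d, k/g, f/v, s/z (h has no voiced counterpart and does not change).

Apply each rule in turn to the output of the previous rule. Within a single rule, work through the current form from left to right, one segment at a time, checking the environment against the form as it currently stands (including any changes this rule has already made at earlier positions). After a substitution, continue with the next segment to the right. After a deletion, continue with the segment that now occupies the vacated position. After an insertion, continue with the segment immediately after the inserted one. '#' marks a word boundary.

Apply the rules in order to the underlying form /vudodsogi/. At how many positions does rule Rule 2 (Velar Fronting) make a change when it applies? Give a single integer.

0

Rule 1 Stop Lenition: [vudodsogi] → [vuzodsohi]
Rule 2 Velar Fronting: no change — [vuzodsohi]
Rule 3 Progressive Voicing Assimilation: [vuzodsohi] → [vuzodzohi]
Rule Rule 2 changed 0 position(s).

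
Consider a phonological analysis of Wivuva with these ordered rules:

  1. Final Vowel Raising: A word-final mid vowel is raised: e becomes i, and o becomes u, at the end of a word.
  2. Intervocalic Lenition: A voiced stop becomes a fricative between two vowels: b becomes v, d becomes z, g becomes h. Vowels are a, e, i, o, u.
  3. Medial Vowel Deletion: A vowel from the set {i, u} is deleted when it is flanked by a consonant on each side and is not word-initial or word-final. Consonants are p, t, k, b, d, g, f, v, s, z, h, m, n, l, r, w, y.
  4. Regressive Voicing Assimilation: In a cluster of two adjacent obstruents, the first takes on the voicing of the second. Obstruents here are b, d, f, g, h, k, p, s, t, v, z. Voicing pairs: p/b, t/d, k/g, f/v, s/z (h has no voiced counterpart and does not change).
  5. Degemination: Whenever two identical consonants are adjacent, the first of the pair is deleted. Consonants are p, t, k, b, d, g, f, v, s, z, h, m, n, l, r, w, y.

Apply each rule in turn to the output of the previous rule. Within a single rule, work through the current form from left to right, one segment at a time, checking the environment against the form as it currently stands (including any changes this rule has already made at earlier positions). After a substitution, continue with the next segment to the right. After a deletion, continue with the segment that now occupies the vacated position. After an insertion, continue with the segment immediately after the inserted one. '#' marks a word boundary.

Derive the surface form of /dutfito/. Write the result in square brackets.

[tftu]

1 Final Vowel Raising: [dutfito] → [dutfitu]
2 Intervocalic Lenition: no change — [dutfitu]
3 Medial Vowel Deletion: [dutfitu] → [dtftu]
4 Regressive Voicing Assimilation: [dtftu] → [ttftu]
5 Degemination: [ttftu] → [tftu]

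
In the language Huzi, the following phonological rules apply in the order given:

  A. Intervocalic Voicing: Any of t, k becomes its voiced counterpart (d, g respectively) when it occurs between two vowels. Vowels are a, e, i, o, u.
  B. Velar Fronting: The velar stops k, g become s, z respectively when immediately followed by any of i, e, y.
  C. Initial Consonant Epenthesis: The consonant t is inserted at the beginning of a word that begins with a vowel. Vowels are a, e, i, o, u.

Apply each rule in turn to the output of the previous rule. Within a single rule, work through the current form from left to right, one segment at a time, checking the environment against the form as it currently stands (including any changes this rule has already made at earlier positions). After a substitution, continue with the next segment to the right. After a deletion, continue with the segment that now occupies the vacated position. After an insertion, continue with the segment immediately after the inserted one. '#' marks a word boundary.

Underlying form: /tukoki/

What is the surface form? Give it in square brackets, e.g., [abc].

[tugozi]

A Intervocalic Voicing: [tukoki] → [tugogi]
B Velar Fronting: [tugogi] → [tugozi]
C Initial Consonant Epenthesis: no change — [tugozi]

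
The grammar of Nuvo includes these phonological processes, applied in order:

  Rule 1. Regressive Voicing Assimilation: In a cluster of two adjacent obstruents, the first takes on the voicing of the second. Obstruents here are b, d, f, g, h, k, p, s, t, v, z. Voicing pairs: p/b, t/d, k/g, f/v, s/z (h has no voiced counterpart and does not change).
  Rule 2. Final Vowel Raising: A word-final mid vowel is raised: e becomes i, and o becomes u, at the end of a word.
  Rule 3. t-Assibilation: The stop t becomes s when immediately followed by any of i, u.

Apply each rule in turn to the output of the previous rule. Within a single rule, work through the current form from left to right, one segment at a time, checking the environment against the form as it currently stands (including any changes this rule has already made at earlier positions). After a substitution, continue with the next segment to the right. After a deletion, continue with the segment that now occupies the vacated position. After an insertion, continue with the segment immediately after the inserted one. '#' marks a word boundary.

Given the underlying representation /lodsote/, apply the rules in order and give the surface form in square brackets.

[lotsosi]

Rule 1 Regressive Voicing Assimilation: [lodsote] → [lotsote]
Rule 2 Final Vowel Raising: [lotsote] → [lotsoti]
Rule 3 t-Assibilation: [lotsoti] → [lotsosi]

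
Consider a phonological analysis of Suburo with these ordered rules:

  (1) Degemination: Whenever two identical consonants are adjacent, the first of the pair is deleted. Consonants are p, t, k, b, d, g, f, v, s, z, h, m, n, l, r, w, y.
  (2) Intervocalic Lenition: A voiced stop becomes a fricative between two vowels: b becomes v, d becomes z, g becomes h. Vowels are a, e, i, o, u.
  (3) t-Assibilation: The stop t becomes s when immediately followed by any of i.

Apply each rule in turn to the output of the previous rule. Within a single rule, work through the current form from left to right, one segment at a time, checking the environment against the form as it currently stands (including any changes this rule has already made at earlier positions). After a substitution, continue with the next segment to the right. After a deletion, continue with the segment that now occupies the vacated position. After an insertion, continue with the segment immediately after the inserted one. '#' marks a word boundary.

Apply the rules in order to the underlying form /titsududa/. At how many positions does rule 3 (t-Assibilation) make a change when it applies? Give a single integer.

(1) Degemination: no change — [titsududa]
(2) Intervocalic Lenition: [titsududa] → [titsuzuza]
(3) t-Assibilation: [titsuzuza] → [sitsuzuza]
Rule 3 changed 1 position(s).

1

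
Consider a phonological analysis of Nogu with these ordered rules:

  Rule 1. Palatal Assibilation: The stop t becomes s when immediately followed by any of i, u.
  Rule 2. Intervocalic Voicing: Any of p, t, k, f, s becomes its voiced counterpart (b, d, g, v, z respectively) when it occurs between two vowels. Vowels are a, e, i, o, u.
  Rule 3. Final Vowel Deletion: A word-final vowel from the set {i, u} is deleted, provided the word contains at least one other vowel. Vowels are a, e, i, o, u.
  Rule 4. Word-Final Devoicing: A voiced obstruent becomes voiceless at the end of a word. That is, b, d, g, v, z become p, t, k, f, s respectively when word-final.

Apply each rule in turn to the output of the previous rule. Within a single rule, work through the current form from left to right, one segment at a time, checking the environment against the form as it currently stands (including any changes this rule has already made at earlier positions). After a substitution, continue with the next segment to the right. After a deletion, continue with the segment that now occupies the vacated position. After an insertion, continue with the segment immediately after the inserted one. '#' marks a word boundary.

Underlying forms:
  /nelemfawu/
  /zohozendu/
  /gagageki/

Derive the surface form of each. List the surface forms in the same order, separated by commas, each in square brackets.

/nelemfawu/:
  Rule 1 Palatal Assibilation: no change — [nelemfawu]
  Rule 2 Intervocalic Voicing: no change — [nelemfawu]
  Rule 3 Final Vowel Deletion: [nelemfawu] → [nelemfaw]
  Rule 4 Word-Final Devoicing: no change — [nelemfaw]
/zohozendu/:
  Rule 1 Palatal Assibilation: no change — [zohozendu]
  Rule 2 Intervocalic Voicing: no change — [zohozendu]
  Rule 3 Final Vowel Deletion: [zohozendu] → [zohozend]
  Rule 4 Word-Final Devoicing: [zohozend] → [zohozent]
/gagageki/:
  Rule 1 Palatal Assibilation: no change — [gagageki]
  Rule 2 Intervocalic Voicing: [gagageki] → [gagagegi]
  Rule 3 Final Vowel Deletion: [gagagegi] → [gagageg]
  Rule 4 Word-Final Devoicing: [gagageg] → [gagagek]

[nelemfaw], [zohozent], [gagagek]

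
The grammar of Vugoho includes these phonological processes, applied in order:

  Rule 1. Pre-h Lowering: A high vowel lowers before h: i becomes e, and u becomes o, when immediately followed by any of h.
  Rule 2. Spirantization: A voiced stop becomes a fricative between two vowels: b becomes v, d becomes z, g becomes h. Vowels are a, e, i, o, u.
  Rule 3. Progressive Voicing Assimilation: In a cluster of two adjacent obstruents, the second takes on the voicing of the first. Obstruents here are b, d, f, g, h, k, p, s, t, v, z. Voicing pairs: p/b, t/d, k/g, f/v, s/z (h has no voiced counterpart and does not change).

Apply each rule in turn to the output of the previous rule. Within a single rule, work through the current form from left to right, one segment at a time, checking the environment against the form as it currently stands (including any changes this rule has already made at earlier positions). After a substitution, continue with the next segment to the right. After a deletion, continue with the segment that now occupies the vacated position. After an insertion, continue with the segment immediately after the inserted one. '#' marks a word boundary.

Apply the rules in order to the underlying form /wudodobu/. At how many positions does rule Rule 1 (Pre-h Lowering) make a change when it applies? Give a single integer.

Rule 1 Pre-h Lowering: no change — [wudodobu]
Rule 2 Spirantization: [wudodobu] → [wuzozovu]
Rule 3 Progressive Voicing Assimilation: no change — [wuzozovu]
Rule Rule 1 changed 0 position(s).

0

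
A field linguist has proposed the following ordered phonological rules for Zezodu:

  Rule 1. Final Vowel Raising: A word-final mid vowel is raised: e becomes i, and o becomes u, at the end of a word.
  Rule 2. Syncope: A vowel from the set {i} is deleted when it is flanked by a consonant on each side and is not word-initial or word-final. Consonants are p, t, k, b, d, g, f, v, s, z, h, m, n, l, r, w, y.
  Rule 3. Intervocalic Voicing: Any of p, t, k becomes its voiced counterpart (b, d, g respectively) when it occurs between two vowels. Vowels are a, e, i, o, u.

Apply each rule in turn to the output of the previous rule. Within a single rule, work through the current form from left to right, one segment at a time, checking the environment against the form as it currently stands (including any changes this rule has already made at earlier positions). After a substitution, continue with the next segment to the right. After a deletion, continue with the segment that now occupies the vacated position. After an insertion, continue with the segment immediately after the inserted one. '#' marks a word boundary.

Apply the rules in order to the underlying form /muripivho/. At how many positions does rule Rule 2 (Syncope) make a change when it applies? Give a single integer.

2

Rule 1 Final Vowel Raising: [muripivho] → [muripivhu]
Rule 2 Syncope: [muripivhu] → [murpvhu]
Rule 3 Intervocalic Voicing: no change — [murpvhu]
Rule Rule 2 changed 2 position(s).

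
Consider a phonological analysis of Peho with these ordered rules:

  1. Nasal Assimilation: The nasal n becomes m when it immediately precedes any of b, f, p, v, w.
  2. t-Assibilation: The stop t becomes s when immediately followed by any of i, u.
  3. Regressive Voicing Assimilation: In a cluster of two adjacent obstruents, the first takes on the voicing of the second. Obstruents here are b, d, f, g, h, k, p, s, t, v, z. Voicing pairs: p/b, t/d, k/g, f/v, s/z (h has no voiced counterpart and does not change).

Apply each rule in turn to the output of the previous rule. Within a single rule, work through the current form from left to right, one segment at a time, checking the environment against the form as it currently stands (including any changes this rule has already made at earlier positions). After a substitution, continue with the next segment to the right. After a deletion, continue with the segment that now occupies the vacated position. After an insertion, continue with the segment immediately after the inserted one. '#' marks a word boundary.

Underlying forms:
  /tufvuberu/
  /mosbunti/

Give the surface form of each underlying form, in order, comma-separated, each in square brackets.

/tufvuberu/:
  1 Nasal Assimilation: no change — [tufvuberu]
  2 t-Assibilation: [tufvuberu] → [sufvuberu]
  3 Regressive Voicing Assimilation: [sufvuberu] → [suvvuberu]
/mosbunti/:
  1 Nasal Assimilation: no change — [mosbunti]
  2 t-Assibilation: [mosbunti] → [mosbunsi]
  3 Regressive Voicing Assimilation: [mosbunsi] → [mozbunsi]

[suvvuberu], [mozbunsi]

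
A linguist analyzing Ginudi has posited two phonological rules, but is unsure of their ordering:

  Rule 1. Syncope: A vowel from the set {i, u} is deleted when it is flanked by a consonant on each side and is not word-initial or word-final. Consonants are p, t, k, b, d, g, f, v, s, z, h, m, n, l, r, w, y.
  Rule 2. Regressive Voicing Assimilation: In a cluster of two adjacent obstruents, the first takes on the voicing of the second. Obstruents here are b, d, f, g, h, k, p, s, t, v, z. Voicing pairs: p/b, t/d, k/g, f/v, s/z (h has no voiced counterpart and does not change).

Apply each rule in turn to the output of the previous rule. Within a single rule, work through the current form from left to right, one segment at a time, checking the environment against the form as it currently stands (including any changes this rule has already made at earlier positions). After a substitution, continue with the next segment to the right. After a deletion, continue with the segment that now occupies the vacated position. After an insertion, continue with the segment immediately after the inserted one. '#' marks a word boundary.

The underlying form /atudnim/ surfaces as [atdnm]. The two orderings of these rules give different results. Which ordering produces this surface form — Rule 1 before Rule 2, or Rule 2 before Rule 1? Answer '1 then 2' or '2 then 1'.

2 then 1

Order 1 then 2:
  1 Syncope: [atudnim] → [atdnm]
  2 Regressive Voicing Assimilation: [atdnm] → [addnm]
  result: [addnm]
Order 2 then 1:
  2 Regressive Voicing Assimilation: no change — [atudnim]
  1 Syncope: [atudnim] → [atdnm]
  result: [atdnm]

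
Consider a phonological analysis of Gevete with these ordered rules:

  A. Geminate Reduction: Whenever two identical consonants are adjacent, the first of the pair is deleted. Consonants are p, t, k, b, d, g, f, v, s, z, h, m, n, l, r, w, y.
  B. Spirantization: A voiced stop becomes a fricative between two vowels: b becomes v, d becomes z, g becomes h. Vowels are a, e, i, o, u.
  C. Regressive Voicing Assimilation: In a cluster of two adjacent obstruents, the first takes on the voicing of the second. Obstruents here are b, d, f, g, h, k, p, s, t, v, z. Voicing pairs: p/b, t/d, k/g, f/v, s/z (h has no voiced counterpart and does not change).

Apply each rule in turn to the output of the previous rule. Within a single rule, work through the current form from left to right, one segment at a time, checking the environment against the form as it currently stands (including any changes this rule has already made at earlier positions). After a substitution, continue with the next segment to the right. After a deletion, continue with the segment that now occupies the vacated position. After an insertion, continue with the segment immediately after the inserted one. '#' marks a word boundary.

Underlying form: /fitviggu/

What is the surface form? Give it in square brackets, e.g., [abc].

A Geminate Reduction: [fitviggu] → [fitvigu]
B Spirantization: [fitvigu] → [fitvihu]
C Regressive Voicing Assimilation: [fitvihu] → [fidvihu]

[fidvihu]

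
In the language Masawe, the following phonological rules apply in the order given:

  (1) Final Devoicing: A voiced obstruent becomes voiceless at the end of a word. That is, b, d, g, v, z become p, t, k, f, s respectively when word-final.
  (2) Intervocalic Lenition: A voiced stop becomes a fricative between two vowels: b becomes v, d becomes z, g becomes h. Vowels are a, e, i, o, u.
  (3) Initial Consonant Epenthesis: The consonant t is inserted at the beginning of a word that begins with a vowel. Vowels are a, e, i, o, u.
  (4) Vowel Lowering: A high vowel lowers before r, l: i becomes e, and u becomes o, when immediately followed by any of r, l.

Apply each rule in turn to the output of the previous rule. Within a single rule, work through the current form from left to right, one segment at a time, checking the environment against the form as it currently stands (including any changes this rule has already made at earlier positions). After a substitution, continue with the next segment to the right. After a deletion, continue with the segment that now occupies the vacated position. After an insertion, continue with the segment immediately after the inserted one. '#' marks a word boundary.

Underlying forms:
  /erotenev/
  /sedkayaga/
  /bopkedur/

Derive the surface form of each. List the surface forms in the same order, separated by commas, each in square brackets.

/erotenev/:
  (1) Final Devoicing: [erotenev] → [erotenef]
  (2) Intervocalic Lenition: no change — [erotenef]
  (3) Initial Consonant Epenthesis: [erotenef] → [terotenef]
  (4) Vowel Lowering: no change — [terotenef]
/sedkayaga/:
  (1) Final Devoicing: no change — [sedkayaga]
  (2) Intervocalic Lenition: [sedkayaga] → [sedkayaha]
  (3) Initial Consonant Epenthesis: no change — [sedkayaha]
  (4) Vowel Lowering: no change — [sedkayaha]
/bopkedur/:
  (1) Final Devoicing: no change — [bopkedur]
  (2) Intervocalic Lenition: [bopkedur] → [bopkezur]
  (3) Initial Consonant Epenthesis: no change — [bopkezur]
  (4) Vowel Lowering: [bopkezur] → [bopkezor]

[terotenef], [sedkayaha], [bopkezor]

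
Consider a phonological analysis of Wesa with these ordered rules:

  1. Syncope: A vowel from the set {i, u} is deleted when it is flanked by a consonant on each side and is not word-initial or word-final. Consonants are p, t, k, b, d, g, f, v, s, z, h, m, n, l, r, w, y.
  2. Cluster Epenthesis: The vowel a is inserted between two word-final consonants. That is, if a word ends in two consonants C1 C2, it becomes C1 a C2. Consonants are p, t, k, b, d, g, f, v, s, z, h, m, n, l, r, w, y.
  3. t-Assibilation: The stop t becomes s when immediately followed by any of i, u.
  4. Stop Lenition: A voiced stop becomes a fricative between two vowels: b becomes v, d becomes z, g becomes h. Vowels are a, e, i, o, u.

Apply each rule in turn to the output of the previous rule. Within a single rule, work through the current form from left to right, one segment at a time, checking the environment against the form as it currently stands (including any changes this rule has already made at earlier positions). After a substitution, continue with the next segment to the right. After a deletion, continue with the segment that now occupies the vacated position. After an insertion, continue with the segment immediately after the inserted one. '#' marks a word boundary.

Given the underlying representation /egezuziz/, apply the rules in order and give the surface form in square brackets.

1 Syncope: [egezuziz] → [egezzz]
2 Cluster Epenthesis: [egezzz] → [egezzaz]
3 t-Assibilation: no change — [egezzaz]
4 Stop Lenition: [egezzaz] → [ehezzaz]

[ehezzaz]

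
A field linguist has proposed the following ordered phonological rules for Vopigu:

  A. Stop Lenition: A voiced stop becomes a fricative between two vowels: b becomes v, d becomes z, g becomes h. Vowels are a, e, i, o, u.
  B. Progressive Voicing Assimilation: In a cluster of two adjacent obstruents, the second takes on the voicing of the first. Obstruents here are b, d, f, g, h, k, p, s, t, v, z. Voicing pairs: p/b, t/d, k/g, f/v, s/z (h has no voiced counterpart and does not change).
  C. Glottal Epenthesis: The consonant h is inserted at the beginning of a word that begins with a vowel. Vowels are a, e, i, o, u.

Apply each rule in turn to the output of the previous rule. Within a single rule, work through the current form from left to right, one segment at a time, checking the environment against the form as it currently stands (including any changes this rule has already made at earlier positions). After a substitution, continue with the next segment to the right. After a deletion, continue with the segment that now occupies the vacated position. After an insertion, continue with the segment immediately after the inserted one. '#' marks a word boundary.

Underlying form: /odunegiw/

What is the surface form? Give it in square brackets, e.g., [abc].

[hozunehiw]

A Stop Lenition: [odunegiw] → [ozunehiw]
B Progressive Voicing Assimilation: no change — [ozunehiw]
C Glottal Epenthesis: [ozunehiw] → [hozunehiw]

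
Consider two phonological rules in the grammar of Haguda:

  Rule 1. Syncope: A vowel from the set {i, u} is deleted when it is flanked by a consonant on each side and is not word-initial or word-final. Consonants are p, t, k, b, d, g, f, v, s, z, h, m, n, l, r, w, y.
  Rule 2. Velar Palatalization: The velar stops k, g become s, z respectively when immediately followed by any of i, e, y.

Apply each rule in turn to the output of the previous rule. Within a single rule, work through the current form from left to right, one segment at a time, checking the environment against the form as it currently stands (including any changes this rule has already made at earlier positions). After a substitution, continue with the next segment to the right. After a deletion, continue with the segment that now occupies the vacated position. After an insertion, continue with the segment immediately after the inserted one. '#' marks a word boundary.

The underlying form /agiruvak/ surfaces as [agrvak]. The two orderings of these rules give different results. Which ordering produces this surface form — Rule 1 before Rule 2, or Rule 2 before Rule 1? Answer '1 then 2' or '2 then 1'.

1 then 2

Order 1 then 2:
  1 Syncope: [agiruvak] → [agrvak]
  2 Velar Palatalization: no change — [agrvak]
  result: [agrvak]
Order 2 then 1:
  2 Velar Palatalization: [agiruvak] → [aziruvak]
  1 Syncope: [aziruvak] → [azrvak]
  result: [azrvak]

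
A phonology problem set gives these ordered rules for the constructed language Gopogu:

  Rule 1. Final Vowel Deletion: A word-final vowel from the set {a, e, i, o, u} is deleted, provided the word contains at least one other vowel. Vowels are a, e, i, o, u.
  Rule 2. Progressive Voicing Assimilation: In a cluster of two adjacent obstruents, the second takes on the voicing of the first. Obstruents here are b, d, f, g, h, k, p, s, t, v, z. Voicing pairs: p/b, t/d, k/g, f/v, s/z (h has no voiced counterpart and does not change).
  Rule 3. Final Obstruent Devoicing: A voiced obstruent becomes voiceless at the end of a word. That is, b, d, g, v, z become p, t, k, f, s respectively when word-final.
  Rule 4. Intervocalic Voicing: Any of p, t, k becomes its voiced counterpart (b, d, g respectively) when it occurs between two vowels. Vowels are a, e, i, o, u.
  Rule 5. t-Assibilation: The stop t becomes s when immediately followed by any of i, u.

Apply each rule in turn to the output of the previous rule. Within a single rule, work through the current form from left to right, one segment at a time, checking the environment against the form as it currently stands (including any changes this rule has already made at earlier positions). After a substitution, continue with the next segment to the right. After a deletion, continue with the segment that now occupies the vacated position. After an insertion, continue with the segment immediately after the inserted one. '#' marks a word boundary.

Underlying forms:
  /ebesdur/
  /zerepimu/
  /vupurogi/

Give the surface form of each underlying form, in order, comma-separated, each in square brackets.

/ebesdur/:
  Rule 1 Final Vowel Deletion: no change — [ebesdur]
  Rule 2 Progressive Voicing Assimilation: [ebesdur] → [ebestur]
  Rule 3 Final Obstruent Devoicing: no change — [ebestur]
  Rule 4 Intervocalic Voicing: no change — [ebestur]
  Rule 5 t-Assibilation: [ebestur] → [ebessur]
/zerepimu/:
  Rule 1 Final Vowel Deletion: [zerepimu] → [zerepim]
  Rule 2 Progressive Voicing Assimilation: no change — [zerepim]
  Rule 3 Final Obstruent Devoicing: no change — [zerepim]
  Rule 4 Intervocalic Voicing: [zerepim] → [zerebim]
  Rule 5 t-Assibilation: no change — [zerebim]
/vupurogi/:
  Rule 1 Final Vowel Deletion: [vupurogi] → [vupurog]
  Rule 2 Progressive Voicing Assimilation: no change — [vupurog]
  Rule 3 Final Obstruent Devoicing: [vupurog] → [vupurok]
  Rule 4 Intervocalic Voicing: [vupurok] → [vuburok]
  Rule 5 t-Assibilation: no change — [vuburok]

[ebessur], [zerebim], [vuburok]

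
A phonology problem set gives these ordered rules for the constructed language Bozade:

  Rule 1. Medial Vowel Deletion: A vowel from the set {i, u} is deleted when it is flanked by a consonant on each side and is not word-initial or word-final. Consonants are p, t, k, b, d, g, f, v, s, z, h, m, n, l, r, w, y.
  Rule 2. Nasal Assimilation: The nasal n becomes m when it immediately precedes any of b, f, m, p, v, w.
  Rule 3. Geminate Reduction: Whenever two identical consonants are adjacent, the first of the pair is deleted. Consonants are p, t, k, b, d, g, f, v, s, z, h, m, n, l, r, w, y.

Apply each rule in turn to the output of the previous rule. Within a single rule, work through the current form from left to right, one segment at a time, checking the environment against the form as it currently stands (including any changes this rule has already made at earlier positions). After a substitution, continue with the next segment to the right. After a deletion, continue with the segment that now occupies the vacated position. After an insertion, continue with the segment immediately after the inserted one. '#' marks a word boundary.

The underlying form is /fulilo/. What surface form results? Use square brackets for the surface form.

Rule 1 Medial Vowel Deletion: [fulilo] → [fllo]
Rule 2 Nasal Assimilation: no change — [fllo]
Rule 3 Geminate Reduction: [fllo] → [flo]

[flo]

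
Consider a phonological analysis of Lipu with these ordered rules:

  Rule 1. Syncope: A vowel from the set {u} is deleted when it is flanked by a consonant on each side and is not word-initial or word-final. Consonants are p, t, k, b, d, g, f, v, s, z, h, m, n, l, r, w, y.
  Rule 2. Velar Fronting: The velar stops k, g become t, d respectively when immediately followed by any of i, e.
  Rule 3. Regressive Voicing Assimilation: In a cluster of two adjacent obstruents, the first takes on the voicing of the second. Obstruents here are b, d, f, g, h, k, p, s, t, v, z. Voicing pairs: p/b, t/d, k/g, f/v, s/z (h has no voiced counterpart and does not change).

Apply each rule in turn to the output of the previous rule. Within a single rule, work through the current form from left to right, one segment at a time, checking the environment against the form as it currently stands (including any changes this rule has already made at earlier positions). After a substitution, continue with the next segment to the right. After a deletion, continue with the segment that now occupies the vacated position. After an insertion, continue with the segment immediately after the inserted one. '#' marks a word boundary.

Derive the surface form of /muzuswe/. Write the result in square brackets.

[msswe]

Rule 1 Syncope: [muzuswe] → [mzswe]
Rule 2 Velar Fronting: no change — [mzswe]
Rule 3 Regressive Voicing Assimilation: [mzswe] → [msswe]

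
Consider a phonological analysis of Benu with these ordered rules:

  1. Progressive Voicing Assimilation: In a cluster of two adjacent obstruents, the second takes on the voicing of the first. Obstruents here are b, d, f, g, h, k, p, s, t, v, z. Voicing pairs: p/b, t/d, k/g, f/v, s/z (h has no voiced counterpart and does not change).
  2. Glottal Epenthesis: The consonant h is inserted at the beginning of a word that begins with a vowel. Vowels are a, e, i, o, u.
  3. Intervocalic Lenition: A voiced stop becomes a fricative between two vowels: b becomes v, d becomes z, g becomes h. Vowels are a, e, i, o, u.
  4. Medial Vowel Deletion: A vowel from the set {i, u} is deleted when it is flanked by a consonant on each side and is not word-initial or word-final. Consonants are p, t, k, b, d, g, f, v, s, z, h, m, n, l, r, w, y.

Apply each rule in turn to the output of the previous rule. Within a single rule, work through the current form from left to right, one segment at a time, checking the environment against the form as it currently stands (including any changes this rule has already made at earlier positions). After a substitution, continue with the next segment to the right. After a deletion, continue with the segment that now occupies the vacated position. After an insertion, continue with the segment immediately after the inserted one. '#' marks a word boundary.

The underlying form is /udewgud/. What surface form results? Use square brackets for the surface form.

[hzewgd]

1 Progressive Voicing Assimilation: no change — [udewgud]
2 Glottal Epenthesis: [udewgud] → [hudewgud]
3 Intervocalic Lenition: [hudewgud] → [huzewgud]
4 Medial Vowel Deletion: [huzewgud] → [hzewgd]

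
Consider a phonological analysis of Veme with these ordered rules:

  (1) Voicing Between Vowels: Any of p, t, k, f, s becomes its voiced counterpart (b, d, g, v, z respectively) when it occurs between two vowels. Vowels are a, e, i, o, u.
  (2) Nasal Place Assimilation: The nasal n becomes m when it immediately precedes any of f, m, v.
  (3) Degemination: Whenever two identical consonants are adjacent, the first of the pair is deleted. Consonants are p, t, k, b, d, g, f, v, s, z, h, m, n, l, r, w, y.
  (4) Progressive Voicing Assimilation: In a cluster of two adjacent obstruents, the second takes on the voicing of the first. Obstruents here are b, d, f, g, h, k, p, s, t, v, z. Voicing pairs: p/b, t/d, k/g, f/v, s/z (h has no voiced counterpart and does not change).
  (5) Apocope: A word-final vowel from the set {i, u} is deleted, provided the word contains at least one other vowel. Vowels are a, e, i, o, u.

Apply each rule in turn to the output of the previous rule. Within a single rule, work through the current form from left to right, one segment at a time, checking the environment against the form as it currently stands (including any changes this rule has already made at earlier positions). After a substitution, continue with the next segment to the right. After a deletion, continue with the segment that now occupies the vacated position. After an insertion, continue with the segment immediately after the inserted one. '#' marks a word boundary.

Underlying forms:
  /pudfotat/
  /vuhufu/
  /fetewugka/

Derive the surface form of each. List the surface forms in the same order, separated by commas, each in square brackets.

[pudvodat], [vuhuv], [fedewugga]

/pudfotat/:
  (1) Voicing Between Vowels: [pudfotat] → [pudfodat]
  (2) Nasal Place Assimilation: no change — [pudfodat]
  (3) Degemination: no change — [pudfodat]
  (4) Progressive Voicing Assimilation: [pudfodat] → [pudvodat]
  (5) Apocope: no change — [pudvodat]
/vuhufu/:
  (1) Voicing Between Vowels: [vuhufu] → [vuhuvu]
  (2) Nasal Place Assimilation: no change — [vuhuvu]
  (3) Degemination: no change — [vuhuvu]
  (4) Progressive Voicing Assimilation: no change — [vuhuvu]
  (5) Apocope: [vuhuvu] → [vuhuv]
/fetewugka/:
  (1) Voicing Between Vowels: [fetewugka] → [fedewugka]
  (2) Nasal Place Assimilation: no change — [fedewugka]
  (3) Degemination: no change — [fedewugka]
  (4) Progressive Voicing Assimilation: [fedewugka] → [fedewugga]
  (5) Apocope: no change — [fedewugga]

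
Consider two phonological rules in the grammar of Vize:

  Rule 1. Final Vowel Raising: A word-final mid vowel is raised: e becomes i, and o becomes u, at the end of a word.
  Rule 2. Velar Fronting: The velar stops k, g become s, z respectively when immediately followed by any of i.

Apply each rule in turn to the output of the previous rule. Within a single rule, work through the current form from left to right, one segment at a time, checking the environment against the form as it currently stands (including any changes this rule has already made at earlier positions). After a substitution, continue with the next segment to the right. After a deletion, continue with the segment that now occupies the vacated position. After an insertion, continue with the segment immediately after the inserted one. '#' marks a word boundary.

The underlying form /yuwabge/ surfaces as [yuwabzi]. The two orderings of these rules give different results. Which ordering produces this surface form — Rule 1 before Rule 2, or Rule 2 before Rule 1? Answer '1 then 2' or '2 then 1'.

Order 1 then 2:
  1 Final Vowel Raising: [yuwabge] → [yuwabgi]
  2 Velar Fronting: [yuwabgi] → [yuwabzi]
  result: [yuwabzi]
Order 2 then 1:
  2 Velar Fronting: no change — [yuwabge]
  1 Final Vowel Raising: [yuwabge] → [yuwabgi]
  result: [yuwabgi]

1 then 2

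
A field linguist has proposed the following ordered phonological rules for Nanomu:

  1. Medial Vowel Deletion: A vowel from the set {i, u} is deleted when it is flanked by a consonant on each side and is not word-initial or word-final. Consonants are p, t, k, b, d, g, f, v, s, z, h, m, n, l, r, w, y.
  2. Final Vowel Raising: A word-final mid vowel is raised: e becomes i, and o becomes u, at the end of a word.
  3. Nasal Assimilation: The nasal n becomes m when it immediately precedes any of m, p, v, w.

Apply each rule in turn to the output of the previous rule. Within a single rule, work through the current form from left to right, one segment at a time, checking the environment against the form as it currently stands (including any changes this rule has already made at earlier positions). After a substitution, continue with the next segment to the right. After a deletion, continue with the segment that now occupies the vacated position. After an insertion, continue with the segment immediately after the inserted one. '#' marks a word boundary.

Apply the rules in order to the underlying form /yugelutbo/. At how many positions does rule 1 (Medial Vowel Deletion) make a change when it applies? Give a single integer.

2

1 Medial Vowel Deletion: [yugelutbo] → [ygeltbo]
2 Final Vowel Raising: [ygeltbo] → [ygeltbu]
3 Nasal Assimilation: no change — [ygeltbu]
Rule 1 changed 2 position(s).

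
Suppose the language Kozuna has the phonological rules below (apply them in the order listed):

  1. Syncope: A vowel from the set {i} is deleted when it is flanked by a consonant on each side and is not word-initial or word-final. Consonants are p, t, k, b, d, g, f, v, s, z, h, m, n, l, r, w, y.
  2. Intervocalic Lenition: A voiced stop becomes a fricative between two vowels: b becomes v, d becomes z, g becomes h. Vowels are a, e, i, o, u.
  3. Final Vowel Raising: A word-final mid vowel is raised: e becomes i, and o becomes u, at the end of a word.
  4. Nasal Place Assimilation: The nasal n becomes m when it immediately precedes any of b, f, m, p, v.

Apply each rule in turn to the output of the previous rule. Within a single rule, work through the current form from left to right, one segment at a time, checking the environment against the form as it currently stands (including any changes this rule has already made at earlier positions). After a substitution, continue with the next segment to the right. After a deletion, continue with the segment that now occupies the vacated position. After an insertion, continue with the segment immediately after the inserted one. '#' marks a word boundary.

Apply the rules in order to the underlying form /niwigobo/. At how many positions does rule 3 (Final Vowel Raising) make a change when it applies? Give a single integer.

1

1 Syncope: [niwigobo] → [nwgobo]
2 Intervocalic Lenition: [nwgobo] → [nwgovo]
3 Final Vowel Raising: [nwgovo] → [nwgovu]
4 Nasal Place Assimilation: no change — [nwgovu]
Rule 3 changed 1 position(s).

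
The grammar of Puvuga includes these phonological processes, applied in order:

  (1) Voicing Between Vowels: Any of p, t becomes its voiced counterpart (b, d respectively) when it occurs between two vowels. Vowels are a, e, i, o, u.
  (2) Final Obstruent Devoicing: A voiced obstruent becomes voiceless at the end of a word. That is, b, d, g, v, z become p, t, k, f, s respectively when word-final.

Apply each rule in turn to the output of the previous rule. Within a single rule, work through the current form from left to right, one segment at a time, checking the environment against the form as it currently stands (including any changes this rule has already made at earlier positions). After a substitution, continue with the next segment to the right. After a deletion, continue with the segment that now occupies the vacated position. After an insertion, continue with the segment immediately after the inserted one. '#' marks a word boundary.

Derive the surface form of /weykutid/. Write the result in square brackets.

(1) Voicing Between Vowels: [weykutid] → [weykudid]
(2) Final Obstruent Devoicing: [weykudid] → [weykudit]

[weykudit]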